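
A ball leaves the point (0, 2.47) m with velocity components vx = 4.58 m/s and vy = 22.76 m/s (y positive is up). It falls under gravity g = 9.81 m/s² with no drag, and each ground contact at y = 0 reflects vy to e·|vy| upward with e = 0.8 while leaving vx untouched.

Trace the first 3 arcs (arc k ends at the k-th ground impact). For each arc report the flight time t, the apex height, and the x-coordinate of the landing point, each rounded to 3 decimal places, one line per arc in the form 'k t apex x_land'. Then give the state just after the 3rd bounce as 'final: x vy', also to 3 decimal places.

1 4.746 28.873 21.738
2 3.882 18.478 39.517
3 3.106 11.826 53.740
final: 53.740 12.186

Arc 1: start y=2.470, vy=22.760 → t=4.746, apex=28.873, x_land=21.738, impact vy=-23.801
  bounce: vy ← 0.8·23.801 = 19.041
Arc 2: start y=0.000, vy=19.041 → t=3.882, apex=18.478, x_land=39.517, impact vy=-19.041
  bounce: vy ← 0.8·19.041 = 15.233
Arc 3: start y=0.000, vy=15.233 → t=3.106, apex=11.826, x_land=53.740, impact vy=-15.233
  bounce: vy ← 0.8·15.233 = 12.186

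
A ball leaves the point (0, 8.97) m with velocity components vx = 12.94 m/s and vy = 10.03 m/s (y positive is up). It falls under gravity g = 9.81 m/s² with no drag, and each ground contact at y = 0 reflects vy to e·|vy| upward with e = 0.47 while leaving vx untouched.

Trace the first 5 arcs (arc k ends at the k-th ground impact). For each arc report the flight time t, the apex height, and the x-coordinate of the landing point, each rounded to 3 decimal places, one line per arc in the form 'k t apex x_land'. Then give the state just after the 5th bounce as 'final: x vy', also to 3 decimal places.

1 2.718 14.097 35.168
2 1.594 3.114 55.789
3 0.749 0.688 65.481
4 0.352 0.152 70.036
5 0.165 0.034 72.177
final: 72.177 0.381

Arc 1: start y=8.970, vy=10.030 → t=2.718, apex=14.097, x_land=35.168, impact vy=-16.631
  bounce: vy ← 0.47·16.631 = 7.817
Arc 2: start y=0.000, vy=7.817 → t=1.594, apex=3.114, x_land=55.789, impact vy=-7.817
  bounce: vy ← 0.47·7.817 = 3.674
Arc 3: start y=0.000, vy=3.674 → t=0.749, apex=0.688, x_land=65.481, impact vy=-3.674
  bounce: vy ← 0.47·3.674 = 1.727
Arc 4: start y=0.000, vy=1.727 → t=0.352, apex=0.152, x_land=70.036, impact vy=-1.727
  bounce: vy ← 0.47·1.727 = 0.812
Arc 5: start y=0.000, vy=0.812 → t=0.165, apex=0.034, x_land=72.177, impact vy=-0.812
  bounce: vy ← 0.47·0.812 = 0.381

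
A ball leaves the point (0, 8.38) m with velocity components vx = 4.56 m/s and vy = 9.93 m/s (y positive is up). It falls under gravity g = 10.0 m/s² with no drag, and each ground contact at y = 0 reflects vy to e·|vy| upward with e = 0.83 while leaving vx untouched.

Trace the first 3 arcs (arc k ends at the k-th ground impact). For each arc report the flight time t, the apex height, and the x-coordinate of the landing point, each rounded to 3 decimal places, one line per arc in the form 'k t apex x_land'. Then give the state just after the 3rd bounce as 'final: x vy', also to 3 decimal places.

Arc 1: start y=8.380, vy=9.930 → t=2.625, apex=13.310, x_land=11.968, impact vy=-16.316
  bounce: vy ← 0.83·16.316 = 13.542
Arc 2: start y=0.000, vy=13.542 → t=2.708, apex=9.169, x_land=24.318, impact vy=-13.542
  bounce: vy ← 0.83·13.542 = 11.240
Arc 3: start y=0.000, vy=11.240 → t=2.248, apex=6.317, x_land=34.569, impact vy=-11.240
  bounce: vy ← 0.83·11.240 = 9.329

1 2.625 13.310 11.968
2 2.708 9.169 24.318
3 2.248 6.317 34.569
final: 34.569 9.329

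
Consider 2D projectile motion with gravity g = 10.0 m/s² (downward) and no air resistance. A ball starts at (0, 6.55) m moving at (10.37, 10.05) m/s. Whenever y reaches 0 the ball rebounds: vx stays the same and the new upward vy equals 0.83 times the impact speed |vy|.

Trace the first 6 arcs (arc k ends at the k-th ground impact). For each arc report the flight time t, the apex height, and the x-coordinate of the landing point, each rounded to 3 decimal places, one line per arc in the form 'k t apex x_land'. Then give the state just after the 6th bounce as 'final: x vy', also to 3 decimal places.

Arc 1: start y=6.550, vy=10.050 → t=2.528, apex=11.600, x_land=26.217, impact vy=-15.232
  bounce: vy ← 0.83·15.232 = 12.642
Arc 2: start y=0.000, vy=12.642 → t=2.528, apex=7.991, x_land=52.437, impact vy=-12.642
  bounce: vy ← 0.83·12.642 = 10.493
Arc 3: start y=0.000, vy=10.493 → t=2.099, apex=5.505, x_land=74.200, impact vy=-10.493
  bounce: vy ← 0.83·10.493 = 8.709
Arc 4: start y=0.000, vy=8.709 → t=1.742, apex=3.793, x_land=92.263, impact vy=-8.709
  bounce: vy ← 0.83·8.709 = 7.229
Arc 5: start y=0.000, vy=7.229 → t=1.446, apex=2.613, x_land=107.255, impact vy=-7.229
  bounce: vy ← 0.83·7.229 = 6.000
Arc 6: start y=0.000, vy=6.000 → t=1.200, apex=1.800, x_land=119.699, impact vy=-6.000
  bounce: vy ← 0.83·6.000 = 4.980

1 2.528 11.600 26.217
2 2.528 7.991 52.437
3 2.099 5.505 74.200
4 1.742 3.793 92.263
5 1.446 2.613 107.255
6 1.200 1.800 119.699
final: 119.699 4.980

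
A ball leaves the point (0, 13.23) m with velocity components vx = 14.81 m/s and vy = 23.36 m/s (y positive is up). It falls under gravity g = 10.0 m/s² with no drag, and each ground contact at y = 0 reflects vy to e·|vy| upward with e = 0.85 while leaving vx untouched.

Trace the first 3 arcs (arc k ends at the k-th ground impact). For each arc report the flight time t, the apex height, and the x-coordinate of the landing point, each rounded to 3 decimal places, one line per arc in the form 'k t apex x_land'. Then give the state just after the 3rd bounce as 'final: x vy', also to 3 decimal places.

Arc 1: start y=13.230, vy=23.360 → t=5.183, apex=40.514, x_land=76.754, impact vy=-28.466
  bounce: vy ← 0.85·28.466 = 24.196
Arc 2: start y=0.000, vy=24.196 → t=4.839, apex=29.272, x_land=148.421, impact vy=-24.196
  bounce: vy ← 0.85·24.196 = 20.566
Arc 3: start y=0.000, vy=20.566 → t=4.113, apex=21.149, x_land=209.339, impact vy=-20.566
  bounce: vy ← 0.85·20.566 = 17.481

1 5.183 40.514 76.754
2 4.839 29.272 148.421
3 4.113 21.149 209.339
final: 209.339 17.481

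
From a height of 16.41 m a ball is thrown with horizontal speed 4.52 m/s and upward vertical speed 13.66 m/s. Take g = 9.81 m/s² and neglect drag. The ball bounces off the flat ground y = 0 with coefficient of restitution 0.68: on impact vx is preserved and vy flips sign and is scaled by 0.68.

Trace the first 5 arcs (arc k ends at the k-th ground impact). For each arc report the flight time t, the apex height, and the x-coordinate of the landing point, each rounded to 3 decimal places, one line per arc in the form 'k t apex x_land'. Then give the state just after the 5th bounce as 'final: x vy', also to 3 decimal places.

Arc 1: start y=16.410, vy=13.660 → t=3.691, apex=25.920, x_land=16.684, impact vy=-22.551
  bounce: vy ← 0.68·22.551 = 15.335
Arc 2: start y=0.000, vy=15.335 → t=3.126, apex=11.986, x_land=30.816, impact vy=-15.335
  bounce: vy ← 0.68·15.335 = 10.428
Arc 3: start y=0.000, vy=10.428 → t=2.126, apex=5.542, x_land=40.425, impact vy=-10.428
  bounce: vy ← 0.68·10.428 = 7.091
Arc 4: start y=0.000, vy=7.091 → t=1.446, apex=2.563, x_land=46.959, impact vy=-7.091
  bounce: vy ← 0.68·7.091 = 4.822
Arc 5: start y=0.000, vy=4.822 → t=0.983, apex=1.185, x_land=51.403, impact vy=-4.822
  bounce: vy ← 0.68·4.822 = 3.279

1 3.691 25.920 16.684
2 3.126 11.986 30.816
3 2.126 5.542 40.425
4 1.446 2.563 46.959
5 0.983 1.185 51.403
final: 51.403 3.279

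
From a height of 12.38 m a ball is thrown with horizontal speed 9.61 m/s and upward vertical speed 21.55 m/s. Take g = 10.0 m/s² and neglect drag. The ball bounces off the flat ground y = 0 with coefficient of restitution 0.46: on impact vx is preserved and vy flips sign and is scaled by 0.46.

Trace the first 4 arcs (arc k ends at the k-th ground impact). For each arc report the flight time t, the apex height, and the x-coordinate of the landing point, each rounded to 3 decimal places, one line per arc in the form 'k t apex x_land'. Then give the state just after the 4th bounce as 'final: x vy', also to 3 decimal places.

Arc 1: start y=12.380, vy=21.550 → t=4.823, apex=35.600, x_land=46.352, impact vy=-26.683
  bounce: vy ← 0.46·26.683 = 12.274
Arc 2: start y=0.000, vy=12.274 → t=2.455, apex=7.533, x_land=69.944, impact vy=-12.274
  bounce: vy ← 0.46·12.274 = 5.646
Arc 3: start y=0.000, vy=5.646 → t=1.129, apex=1.594, x_land=80.796, impact vy=-5.646
  bounce: vy ← 0.46·5.646 = 2.597
Arc 4: start y=0.000, vy=2.597 → t=0.519, apex=0.337, x_land=85.787, impact vy=-2.597
  bounce: vy ← 0.46·2.597 = 1.195

1 4.823 35.600 46.352
2 2.455 7.533 69.944
3 1.129 1.594 80.796
4 0.519 0.337 85.787
final: 85.787 1.195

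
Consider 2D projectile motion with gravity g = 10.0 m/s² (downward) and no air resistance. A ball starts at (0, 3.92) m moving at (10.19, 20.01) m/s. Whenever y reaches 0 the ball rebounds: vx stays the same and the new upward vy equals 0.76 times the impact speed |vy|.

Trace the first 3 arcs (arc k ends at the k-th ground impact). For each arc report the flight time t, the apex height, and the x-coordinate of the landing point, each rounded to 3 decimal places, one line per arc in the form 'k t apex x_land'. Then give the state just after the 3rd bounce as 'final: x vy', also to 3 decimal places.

1 4.189 23.940 42.687
2 3.326 13.828 76.579
3 2.528 7.987 102.337
final: 102.337 9.605

Arc 1: start y=3.920, vy=20.010 → t=4.189, apex=23.940, x_land=42.687, impact vy=-21.882
  bounce: vy ← 0.76·21.882 = 16.630
Arc 2: start y=0.000, vy=16.630 → t=3.326, apex=13.828, x_land=76.579, impact vy=-16.630
  bounce: vy ← 0.76·16.630 = 12.639
Arc 3: start y=0.000, vy=12.639 → t=2.528, apex=7.987, x_land=102.337, impact vy=-12.639
  bounce: vy ← 0.76·12.639 = 9.605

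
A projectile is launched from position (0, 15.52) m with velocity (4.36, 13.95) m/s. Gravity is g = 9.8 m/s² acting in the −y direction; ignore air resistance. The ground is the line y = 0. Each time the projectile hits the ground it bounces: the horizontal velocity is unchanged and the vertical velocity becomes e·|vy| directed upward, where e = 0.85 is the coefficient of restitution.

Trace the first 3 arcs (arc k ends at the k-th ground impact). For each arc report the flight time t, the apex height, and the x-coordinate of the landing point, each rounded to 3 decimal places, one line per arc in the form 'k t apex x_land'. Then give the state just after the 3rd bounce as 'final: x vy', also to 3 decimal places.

Arc 1: start y=15.520, vy=13.950 → t=3.702, apex=25.449, x_land=16.143, impact vy=-22.334
  bounce: vy ← 0.85·22.334 = 18.984
Arc 2: start y=0.000, vy=18.984 → t=3.874, apex=18.387, x_land=33.034, impact vy=-18.984
  bounce: vy ← 0.85·18.984 = 16.136
Arc 3: start y=0.000, vy=16.136 → t=3.293, apex=13.284, x_land=47.392, impact vy=-16.136
  bounce: vy ← 0.85·16.136 = 13.716

1 3.702 25.449 16.143
2 3.874 18.387 33.034
3 3.293 13.284 47.392
final: 47.392 13.716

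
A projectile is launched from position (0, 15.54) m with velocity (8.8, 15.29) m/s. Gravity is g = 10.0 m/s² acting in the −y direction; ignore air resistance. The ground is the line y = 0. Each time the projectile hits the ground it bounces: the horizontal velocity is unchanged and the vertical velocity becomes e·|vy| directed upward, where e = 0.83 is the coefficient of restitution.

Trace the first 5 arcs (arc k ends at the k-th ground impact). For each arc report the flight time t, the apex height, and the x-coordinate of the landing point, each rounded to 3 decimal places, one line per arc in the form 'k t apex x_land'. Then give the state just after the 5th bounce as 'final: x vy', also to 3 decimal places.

1 3.863 27.229 33.991
2 3.874 18.758 68.081
3 3.215 12.923 96.375
4 2.669 8.902 119.860
5 2.215 6.133 139.352
final: 139.352 9.192

Arc 1: start y=15.540, vy=15.290 → t=3.863, apex=27.229, x_land=33.991, impact vy=-23.336
  bounce: vy ← 0.83·23.336 = 19.369
Arc 2: start y=0.000, vy=19.369 → t=3.874, apex=18.758, x_land=68.081, impact vy=-19.369
  bounce: vy ← 0.83·19.369 = 16.076
Arc 3: start y=0.000, vy=16.076 → t=3.215, apex=12.923, x_land=96.375, impact vy=-16.076
  bounce: vy ← 0.83·16.076 = 13.343
Arc 4: start y=0.000, vy=13.343 → t=2.669, apex=8.902, x_land=119.860, impact vy=-13.343
  bounce: vy ← 0.83·13.343 = 11.075
Arc 5: start y=0.000, vy=11.075 → t=2.215, apex=6.133, x_land=139.352, impact vy=-11.075
  bounce: vy ← 0.83·11.075 = 9.192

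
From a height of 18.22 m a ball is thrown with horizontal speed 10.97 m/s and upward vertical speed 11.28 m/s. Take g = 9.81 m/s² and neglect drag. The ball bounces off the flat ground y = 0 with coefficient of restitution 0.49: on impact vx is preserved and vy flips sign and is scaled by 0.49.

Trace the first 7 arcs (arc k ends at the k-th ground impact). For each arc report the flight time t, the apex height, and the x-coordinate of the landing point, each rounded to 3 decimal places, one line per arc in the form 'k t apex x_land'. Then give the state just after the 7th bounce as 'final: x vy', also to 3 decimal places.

Arc 1: start y=18.220, vy=11.280 → t=3.394, apex=24.705, x_land=37.233, impact vy=-22.016
  bounce: vy ← 0.49·22.016 = 10.788
Arc 2: start y=0.000, vy=10.788 → t=2.199, apex=5.932, x_land=61.361, impact vy=-10.788
  bounce: vy ← 0.49·10.788 = 5.286
Arc 3: start y=0.000, vy=5.286 → t=1.078, apex=1.424, x_land=73.183, impact vy=-5.286
  bounce: vy ← 0.49·5.286 = 2.590
Arc 4: start y=0.000, vy=2.590 → t=0.528, apex=0.342, x_land=78.976, impact vy=-2.590
  bounce: vy ← 0.49·2.590 = 1.269
Arc 5: start y=0.000, vy=1.269 → t=0.259, apex=0.082, x_land=81.814, impact vy=-1.269
  bounce: vy ← 0.49·1.269 = 0.622
Arc 6: start y=0.000, vy=0.622 → t=0.127, apex=0.020, x_land=83.205, impact vy=-0.622
  bounce: vy ← 0.49·0.622 = 0.305
Arc 7: start y=0.000, vy=0.305 → t=0.062, apex=0.005, x_land=83.887, impact vy=-0.305
  bounce: vy ← 0.49·0.305 = 0.149

1 3.394 24.705 37.233
2 2.199 5.932 61.361
3 1.078 1.424 73.183
4 0.528 0.342 78.976
5 0.259 0.082 81.814
6 0.127 0.020 83.205
7 0.062 0.005 83.887
final: 83.887 0.149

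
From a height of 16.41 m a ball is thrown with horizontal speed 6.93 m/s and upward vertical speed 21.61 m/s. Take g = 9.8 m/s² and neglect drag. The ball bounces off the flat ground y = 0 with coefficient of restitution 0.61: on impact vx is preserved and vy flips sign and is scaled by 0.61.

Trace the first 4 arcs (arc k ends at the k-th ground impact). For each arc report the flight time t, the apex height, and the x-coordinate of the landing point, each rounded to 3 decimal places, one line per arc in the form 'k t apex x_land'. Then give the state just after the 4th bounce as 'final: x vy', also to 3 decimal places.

Arc 1: start y=16.410, vy=21.610 → t=5.071, apex=40.236, x_land=35.140, impact vy=-28.083
  bounce: vy ← 0.61·28.083 = 17.130
Arc 2: start y=0.000, vy=17.130 → t=3.496, apex=14.972, x_land=59.367, impact vy=-17.130
  bounce: vy ← 0.61·17.130 = 10.450
Arc 3: start y=0.000, vy=10.450 → t=2.133, apex=5.571, x_land=74.145, impact vy=-10.450
  bounce: vy ← 0.61·10.450 = 6.374
Arc 4: start y=0.000, vy=6.374 → t=1.301, apex=2.073, x_land=83.160, impact vy=-6.374
  bounce: vy ← 0.61·6.374 = 3.888

1 5.071 40.236 35.140
2 3.496 14.972 59.367
3 2.133 5.571 74.145
4 1.301 2.073 83.160
final: 83.160 3.888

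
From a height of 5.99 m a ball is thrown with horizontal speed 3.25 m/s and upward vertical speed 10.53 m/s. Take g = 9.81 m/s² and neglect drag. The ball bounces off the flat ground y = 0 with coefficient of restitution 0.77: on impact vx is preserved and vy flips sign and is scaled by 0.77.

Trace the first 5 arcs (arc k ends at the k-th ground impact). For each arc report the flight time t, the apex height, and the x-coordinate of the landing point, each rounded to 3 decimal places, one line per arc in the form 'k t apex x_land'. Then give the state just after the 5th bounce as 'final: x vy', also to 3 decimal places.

1 2.614 11.641 8.495
2 2.372 6.902 16.206
3 1.827 4.092 22.143
4 1.407 2.426 26.715
5 1.083 1.439 30.235
final: 30.235 4.091

Arc 1: start y=5.990, vy=10.530 → t=2.614, apex=11.641, x_land=8.495, impact vy=-15.113
  bounce: vy ← 0.77·15.113 = 11.637
Arc 2: start y=0.000, vy=11.637 → t=2.372, apex=6.902, x_land=16.206, impact vy=-11.637
  bounce: vy ← 0.77·11.637 = 8.961
Arc 3: start y=0.000, vy=8.961 → t=1.827, apex=4.092, x_land=22.143, impact vy=-8.961
  bounce: vy ← 0.77·8.961 = 6.900
Arc 4: start y=0.000, vy=6.900 → t=1.407, apex=2.426, x_land=26.715, impact vy=-6.900
  bounce: vy ← 0.77·6.900 = 5.313
Arc 5: start y=0.000, vy=5.313 → t=1.083, apex=1.439, x_land=30.235, impact vy=-5.313
  bounce: vy ← 0.77·5.313 = 4.091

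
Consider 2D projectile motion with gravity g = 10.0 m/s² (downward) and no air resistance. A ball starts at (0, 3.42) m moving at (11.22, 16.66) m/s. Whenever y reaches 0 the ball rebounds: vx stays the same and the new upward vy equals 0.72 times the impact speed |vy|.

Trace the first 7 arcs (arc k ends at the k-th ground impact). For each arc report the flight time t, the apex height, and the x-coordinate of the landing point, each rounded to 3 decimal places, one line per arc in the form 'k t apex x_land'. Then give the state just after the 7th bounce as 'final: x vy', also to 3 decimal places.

1 3.526 17.298 39.562
2 2.678 8.967 69.613
3 1.928 4.649 91.250
4 1.388 2.410 106.829
5 1.000 1.249 118.045
6 0.720 0.648 126.121
7 0.518 0.336 131.936
final: 131.936 1.866

Arc 1: start y=3.420, vy=16.660 → t=3.526, apex=17.298, x_land=39.562, impact vy=-18.600
  bounce: vy ← 0.72·18.600 = 13.392
Arc 2: start y=0.000, vy=13.392 → t=2.678, apex=8.967, x_land=69.613, impact vy=-13.392
  bounce: vy ← 0.72·13.392 = 9.642
Arc 3: start y=0.000, vy=9.642 → t=1.928, apex=4.649, x_land=91.250, impact vy=-9.642
  bounce: vy ← 0.72·9.642 = 6.942
Arc 4: start y=0.000, vy=6.942 → t=1.388, apex=2.410, x_land=106.829, impact vy=-6.942
  bounce: vy ← 0.72·6.942 = 4.999
Arc 5: start y=0.000, vy=4.999 → t=1.000, apex=1.249, x_land=118.045, impact vy=-4.999
  bounce: vy ← 0.72·4.999 = 3.599
Arc 6: start y=0.000, vy=3.599 → t=0.720, apex=0.648, x_land=126.121, impact vy=-3.599
  bounce: vy ← 0.72·3.599 = 2.591
Arc 7: start y=0.000, vy=2.591 → t=0.518, apex=0.336, x_land=131.936, impact vy=-2.591
  bounce: vy ← 0.72·2.591 = 1.866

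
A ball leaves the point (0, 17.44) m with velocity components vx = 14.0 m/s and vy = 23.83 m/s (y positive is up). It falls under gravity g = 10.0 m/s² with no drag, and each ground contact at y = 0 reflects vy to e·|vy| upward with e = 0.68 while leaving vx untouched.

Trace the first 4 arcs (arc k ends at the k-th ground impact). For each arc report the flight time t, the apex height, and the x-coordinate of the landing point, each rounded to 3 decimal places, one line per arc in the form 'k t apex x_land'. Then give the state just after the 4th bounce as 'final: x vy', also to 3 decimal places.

1 5.411 45.833 75.749
2 4.118 21.193 133.396
3 2.800 9.800 172.595
4 1.904 4.531 199.251
final: 199.251 6.474

Arc 1: start y=17.440, vy=23.830 → t=5.411, apex=45.833, x_land=75.749, impact vy=-30.277
  bounce: vy ← 0.68·30.277 = 20.588
Arc 2: start y=0.000, vy=20.588 → t=4.118, apex=21.193, x_land=133.396, impact vy=-20.588
  bounce: vy ← 0.68·20.588 = 14.000
Arc 3: start y=0.000, vy=14.000 → t=2.800, apex=9.800, x_land=172.595, impact vy=-14.000
  bounce: vy ← 0.68·14.000 = 9.520
Arc 4: start y=0.000, vy=9.520 → t=1.904, apex=4.531, x_land=199.251, impact vy=-9.520
  bounce: vy ← 0.68·9.520 = 6.474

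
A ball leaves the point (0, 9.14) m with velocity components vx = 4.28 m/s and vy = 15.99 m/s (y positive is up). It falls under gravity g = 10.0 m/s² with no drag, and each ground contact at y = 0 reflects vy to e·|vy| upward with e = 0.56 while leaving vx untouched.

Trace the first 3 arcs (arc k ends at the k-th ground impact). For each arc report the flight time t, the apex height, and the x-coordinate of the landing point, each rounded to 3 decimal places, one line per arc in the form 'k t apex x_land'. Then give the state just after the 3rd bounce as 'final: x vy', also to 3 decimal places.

Arc 1: start y=9.140, vy=15.990 → t=3.693, apex=21.924, x_land=15.806, impact vy=-20.940
  bounce: vy ← 0.56·20.940 = 11.726
Arc 2: start y=0.000, vy=11.726 → t=2.345, apex=6.875, x_land=25.844, impact vy=-11.726
  bounce: vy ← 0.56·11.726 = 6.567
Arc 3: start y=0.000, vy=6.567 → t=1.313, apex=2.156, x_land=31.465, impact vy=-6.567
  bounce: vy ← 0.56·6.567 = 3.677

1 3.693 21.924 15.806
2 2.345 6.875 25.844
3 1.313 2.156 31.465
final: 31.465 3.677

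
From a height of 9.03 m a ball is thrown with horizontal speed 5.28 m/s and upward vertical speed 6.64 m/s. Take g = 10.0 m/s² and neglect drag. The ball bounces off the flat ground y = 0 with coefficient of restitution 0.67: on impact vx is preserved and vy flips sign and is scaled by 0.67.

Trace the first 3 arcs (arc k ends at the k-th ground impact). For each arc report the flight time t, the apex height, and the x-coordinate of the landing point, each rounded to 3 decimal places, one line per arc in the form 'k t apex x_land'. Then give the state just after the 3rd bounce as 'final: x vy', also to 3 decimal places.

Arc 1: start y=9.030, vy=6.640 → t=2.163, apex=11.234, x_land=11.420, impact vy=-14.990
  bounce: vy ← 0.67·14.990 = 10.043
Arc 2: start y=0.000, vy=10.043 → t=2.009, apex=5.043, x_land=22.026, impact vy=-10.043
  bounce: vy ← 0.67·10.043 = 6.729
Arc 3: start y=0.000, vy=6.729 → t=1.346, apex=2.264, x_land=29.132, impact vy=-6.729
  bounce: vy ← 0.67·6.729 = 4.508

1 2.163 11.234 11.420
2 2.009 5.043 22.026
3 1.346 2.264 29.132
final: 29.132 4.508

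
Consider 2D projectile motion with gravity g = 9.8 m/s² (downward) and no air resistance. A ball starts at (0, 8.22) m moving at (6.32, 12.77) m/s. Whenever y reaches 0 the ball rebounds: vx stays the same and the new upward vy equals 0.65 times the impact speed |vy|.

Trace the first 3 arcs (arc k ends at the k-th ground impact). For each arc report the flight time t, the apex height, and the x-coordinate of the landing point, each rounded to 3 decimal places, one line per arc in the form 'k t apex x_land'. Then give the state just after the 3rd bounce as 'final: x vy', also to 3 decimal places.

Arc 1: start y=8.220, vy=12.770 → t=3.140, apex=16.540, x_land=19.847, impact vy=-18.005
  bounce: vy ← 0.65·18.005 = 11.703
Arc 2: start y=0.000, vy=11.703 → t=2.388, apex=6.988, x_land=34.942, impact vy=-11.703
  bounce: vy ← 0.65·11.703 = 7.607
Arc 3: start y=0.000, vy=7.607 → t=1.552, apex=2.953, x_land=44.753, impact vy=-7.607
  bounce: vy ← 0.65·7.607 = 4.945

1 3.140 16.540 19.847
2 2.388 6.988 34.942
3 1.552 2.953 44.753
final: 44.753 4.945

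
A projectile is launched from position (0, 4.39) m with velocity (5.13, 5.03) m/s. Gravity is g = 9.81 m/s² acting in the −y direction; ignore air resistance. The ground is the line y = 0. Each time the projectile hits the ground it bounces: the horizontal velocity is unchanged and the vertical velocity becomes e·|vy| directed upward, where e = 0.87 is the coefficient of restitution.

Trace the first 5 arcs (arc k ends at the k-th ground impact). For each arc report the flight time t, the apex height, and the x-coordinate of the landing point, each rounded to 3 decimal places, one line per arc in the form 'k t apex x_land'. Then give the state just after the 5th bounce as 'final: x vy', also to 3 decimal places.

1 1.589 5.680 8.151
2 1.872 4.299 17.756
3 1.629 3.254 26.112
4 1.417 2.463 33.382
5 1.233 1.864 39.707
final: 39.707 5.261

Arc 1: start y=4.390, vy=5.030 → t=1.589, apex=5.680, x_land=8.151, impact vy=-10.556
  bounce: vy ← 0.87·10.556 = 9.184
Arc 2: start y=0.000, vy=9.184 → t=1.872, apex=4.299, x_land=17.756, impact vy=-9.184
  bounce: vy ← 0.87·9.184 = 7.990
Arc 3: start y=0.000, vy=7.990 → t=1.629, apex=3.254, x_land=26.112, impact vy=-7.990
  bounce: vy ← 0.87·7.990 = 6.951
Arc 4: start y=0.000, vy=6.951 → t=1.417, apex=2.463, x_land=33.382, impact vy=-6.951
  bounce: vy ← 0.87·6.951 = 6.048
Arc 5: start y=0.000, vy=6.048 → t=1.233, apex=1.864, x_land=39.707, impact vy=-6.048
  bounce: vy ← 0.87·6.048 = 5.261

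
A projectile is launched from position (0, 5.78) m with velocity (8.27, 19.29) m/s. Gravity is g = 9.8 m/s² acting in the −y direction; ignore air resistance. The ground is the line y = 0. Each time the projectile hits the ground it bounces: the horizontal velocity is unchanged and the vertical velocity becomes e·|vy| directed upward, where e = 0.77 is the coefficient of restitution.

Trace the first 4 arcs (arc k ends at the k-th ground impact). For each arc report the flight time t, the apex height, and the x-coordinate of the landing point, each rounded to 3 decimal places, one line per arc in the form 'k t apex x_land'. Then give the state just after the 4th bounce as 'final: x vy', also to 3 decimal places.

Arc 1: start y=5.780, vy=19.290 → t=4.216, apex=24.765, x_land=34.870, impact vy=-22.032
  bounce: vy ← 0.77·22.032 = 16.964
Arc 2: start y=0.000, vy=16.964 → t=3.462, apex=14.683, x_land=63.502, impact vy=-16.964
  bounce: vy ← 0.77·16.964 = 13.063
Arc 3: start y=0.000, vy=13.063 → t=2.666, apex=8.706, x_land=85.548, impact vy=-13.063
  bounce: vy ← 0.77·13.063 = 10.058
Arc 4: start y=0.000, vy=10.058 → t=2.053, apex=5.162, x_land=102.524, impact vy=-10.058
  bounce: vy ← 0.77·10.058 = 7.745

1 4.216 24.765 34.870
2 3.462 14.683 63.502
3 2.666 8.706 85.548
4 2.053 5.162 102.524
final: 102.524 7.745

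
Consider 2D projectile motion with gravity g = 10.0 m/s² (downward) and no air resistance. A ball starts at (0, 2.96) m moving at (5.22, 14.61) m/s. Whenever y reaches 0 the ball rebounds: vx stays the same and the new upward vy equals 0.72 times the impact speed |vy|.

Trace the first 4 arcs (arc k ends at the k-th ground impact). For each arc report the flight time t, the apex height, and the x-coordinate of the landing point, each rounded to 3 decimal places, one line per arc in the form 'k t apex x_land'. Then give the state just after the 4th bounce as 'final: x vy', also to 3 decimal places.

Arc 1: start y=2.960, vy=14.610 → t=3.112, apex=13.633, x_land=16.246, impact vy=-16.512
  bounce: vy ← 0.72·16.512 = 11.889
Arc 2: start y=0.000, vy=11.889 → t=2.378, apex=7.067, x_land=28.658, impact vy=-11.889
  bounce: vy ← 0.72·11.889 = 8.560
Arc 3: start y=0.000, vy=8.560 → t=1.712, apex=3.664, x_land=37.594, impact vy=-8.560
  bounce: vy ← 0.72·8.560 = 6.163
Arc 4: start y=0.000, vy=6.163 → t=1.233, apex=1.899, x_land=44.029, impact vy=-6.163
  bounce: vy ← 0.72·6.163 = 4.437

1 3.112 13.633 16.246
2 2.378 7.067 28.658
3 1.712 3.664 37.594
4 1.233 1.899 44.029
final: 44.029 4.437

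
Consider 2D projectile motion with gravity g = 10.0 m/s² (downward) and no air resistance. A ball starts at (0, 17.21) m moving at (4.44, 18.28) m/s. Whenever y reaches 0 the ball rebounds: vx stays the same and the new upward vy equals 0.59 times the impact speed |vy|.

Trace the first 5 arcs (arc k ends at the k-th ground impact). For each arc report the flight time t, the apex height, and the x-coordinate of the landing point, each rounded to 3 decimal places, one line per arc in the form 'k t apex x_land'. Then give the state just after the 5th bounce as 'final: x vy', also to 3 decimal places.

1 4.433 33.918 19.680
2 3.073 11.807 33.326
3 1.813 4.110 41.377
4 1.070 1.431 46.127
5 0.631 0.498 48.930
final: 48.930 1.862

Arc 1: start y=17.210, vy=18.280 → t=4.433, apex=33.918, x_land=19.680, impact vy=-26.045
  bounce: vy ← 0.59·26.045 = 15.367
Arc 2: start y=0.000, vy=15.367 → t=3.073, apex=11.807, x_land=33.326, impact vy=-15.367
  bounce: vy ← 0.59·15.367 = 9.066
Arc 3: start y=0.000, vy=9.066 → t=1.813, apex=4.110, x_land=41.377, impact vy=-9.066
  bounce: vy ← 0.59·9.066 = 5.349
Arc 4: start y=0.000, vy=5.349 → t=1.070, apex=1.431, x_land=46.127, impact vy=-5.349
  bounce: vy ← 0.59·5.349 = 3.156
Arc 5: start y=0.000, vy=3.156 → t=0.631, apex=0.498, x_land=48.930, impact vy=-3.156
  bounce: vy ← 0.59·3.156 = 1.862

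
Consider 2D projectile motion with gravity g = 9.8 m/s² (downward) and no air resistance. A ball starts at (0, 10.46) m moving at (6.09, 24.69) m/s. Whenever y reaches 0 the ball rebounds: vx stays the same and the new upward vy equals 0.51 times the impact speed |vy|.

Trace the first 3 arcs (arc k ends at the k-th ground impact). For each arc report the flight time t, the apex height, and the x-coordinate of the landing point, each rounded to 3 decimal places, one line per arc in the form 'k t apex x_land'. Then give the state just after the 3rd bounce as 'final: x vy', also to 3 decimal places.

Arc 1: start y=10.460, vy=24.690 → t=5.432, apex=41.562, x_land=33.080, impact vy=-28.541
  bounce: vy ← 0.51·28.541 = 14.556
Arc 2: start y=0.000, vy=14.556 → t=2.971, apex=10.810, x_land=51.171, impact vy=-14.556
  bounce: vy ← 0.51·14.556 = 7.424
Arc 3: start y=0.000, vy=7.424 → t=1.515, apex=2.812, x_land=60.397, impact vy=-7.424
  bounce: vy ← 0.51·7.424 = 3.786

1 5.432 41.562 33.080
2 2.971 10.810 51.171
3 1.515 2.812 60.397
final: 60.397 3.786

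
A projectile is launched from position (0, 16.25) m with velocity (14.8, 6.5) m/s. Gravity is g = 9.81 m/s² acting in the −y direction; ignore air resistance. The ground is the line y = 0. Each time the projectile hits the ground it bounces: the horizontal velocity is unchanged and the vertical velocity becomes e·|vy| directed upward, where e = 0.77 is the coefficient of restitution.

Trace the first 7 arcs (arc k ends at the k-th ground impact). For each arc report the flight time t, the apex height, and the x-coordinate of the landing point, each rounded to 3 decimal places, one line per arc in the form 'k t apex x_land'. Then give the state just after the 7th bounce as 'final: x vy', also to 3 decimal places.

1 2.600 18.403 38.474
2 2.983 10.911 82.622
3 2.297 6.469 116.616
4 1.769 3.836 142.792
5 1.362 2.274 162.947
6 1.049 1.348 178.466
7 0.807 0.799 190.416
final: 190.416 3.050

Arc 1: start y=16.250, vy=6.500 → t=2.600, apex=18.403, x_land=38.474, impact vy=-19.002
  bounce: vy ← 0.77·19.002 = 14.632
Arc 2: start y=0.000, vy=14.632 → t=2.983, apex=10.911, x_land=82.622, impact vy=-14.632
  bounce: vy ← 0.77·14.632 = 11.266
Arc 3: start y=0.000, vy=11.266 → t=2.297, apex=6.469, x_land=116.616, impact vy=-11.266
  bounce: vy ← 0.77·11.266 = 8.675
Arc 4: start y=0.000, vy=8.675 → t=1.769, apex=3.836, x_land=142.792, impact vy=-8.675
  bounce: vy ← 0.77·8.675 = 6.680
Arc 5: start y=0.000, vy=6.680 → t=1.362, apex=2.274, x_land=162.947, impact vy=-6.680
  bounce: vy ← 0.77·6.680 = 5.143
Arc 6: start y=0.000, vy=5.143 → t=1.049, apex=1.348, x_land=178.466, impact vy=-5.143
  bounce: vy ← 0.77·5.143 = 3.960
Arc 7: start y=0.000, vy=3.960 → t=0.807, apex=0.799, x_land=190.416, impact vy=-3.960
  bounce: vy ← 0.77·3.960 = 3.050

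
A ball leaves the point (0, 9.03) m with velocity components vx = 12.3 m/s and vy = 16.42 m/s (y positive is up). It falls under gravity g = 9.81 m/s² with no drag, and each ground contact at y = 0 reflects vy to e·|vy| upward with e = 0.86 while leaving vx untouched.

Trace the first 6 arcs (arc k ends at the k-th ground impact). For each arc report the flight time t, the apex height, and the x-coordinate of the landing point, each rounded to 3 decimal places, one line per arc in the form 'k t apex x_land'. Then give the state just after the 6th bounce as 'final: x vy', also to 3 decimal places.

Arc 1: start y=9.030, vy=16.420 → t=3.828, apex=22.772, x_land=47.090, impact vy=-21.137
  bounce: vy ← 0.86·21.137 = 18.178
Arc 2: start y=0.000, vy=18.178 → t=3.706, apex=16.842, x_land=92.674, impact vy=-18.178
  bounce: vy ← 0.86·18.178 = 15.633
Arc 3: start y=0.000, vy=15.633 → t=3.187, apex=12.456, x_land=131.877, impact vy=-15.633
  bounce: vy ← 0.86·15.633 = 13.444
Arc 4: start y=0.000, vy=13.444 → t=2.741, apex=9.213, x_land=165.591, impact vy=-13.444
  bounce: vy ← 0.86·13.444 = 11.562
Arc 5: start y=0.000, vy=11.562 → t=2.357, apex=6.814, x_land=194.585, impact vy=-11.562
  bounce: vy ← 0.86·11.562 = 9.944
Arc 6: start y=0.000, vy=9.944 → t=2.027, apex=5.039, x_land=219.520, impact vy=-9.944
  bounce: vy ← 0.86·9.944 = 8.551

1 3.828 22.772 47.090
2 3.706 16.842 92.674
3 3.187 12.456 131.877
4 2.741 9.213 165.591
5 2.357 6.814 194.585
6 2.027 5.039 219.520
final: 219.520 8.551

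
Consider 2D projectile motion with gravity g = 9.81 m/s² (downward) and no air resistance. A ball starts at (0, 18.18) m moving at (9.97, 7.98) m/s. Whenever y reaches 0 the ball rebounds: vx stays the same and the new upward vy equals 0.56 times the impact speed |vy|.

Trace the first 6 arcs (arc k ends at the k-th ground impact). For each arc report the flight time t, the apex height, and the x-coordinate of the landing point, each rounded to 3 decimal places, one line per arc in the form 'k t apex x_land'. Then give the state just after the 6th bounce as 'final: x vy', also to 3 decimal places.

Arc 1: start y=18.180, vy=7.980 → t=2.903, apex=21.426, x_land=28.948, impact vy=-20.503
  bounce: vy ← 0.56·20.503 = 11.482
Arc 2: start y=0.000, vy=11.482 → t=2.341, apex=6.719, x_land=52.285, impact vy=-11.482
  bounce: vy ← 0.56·11.482 = 6.430
Arc 3: start y=0.000, vy=6.430 → t=1.311, apex=2.107, x_land=65.355, impact vy=-6.430
  bounce: vy ← 0.56·6.430 = 3.601
Arc 4: start y=0.000, vy=3.601 → t=0.734, apex=0.661, x_land=72.673, impact vy=-3.601
  bounce: vy ← 0.56·3.601 = 2.016
Arc 5: start y=0.000, vy=2.016 → t=0.411, apex=0.207, x_land=76.772, impact vy=-2.016
  bounce: vy ← 0.56·2.016 = 1.129
Arc 6: start y=0.000, vy=1.129 → t=0.230, apex=0.065, x_land=79.067, impact vy=-1.129
  bounce: vy ← 0.56·1.129 = 0.632

1 2.903 21.426 28.948
2 2.341 6.719 52.285
3 1.311 2.107 65.355
4 0.734 0.661 72.673
5 0.411 0.207 76.772
6 0.230 0.065 79.067
final: 79.067 0.632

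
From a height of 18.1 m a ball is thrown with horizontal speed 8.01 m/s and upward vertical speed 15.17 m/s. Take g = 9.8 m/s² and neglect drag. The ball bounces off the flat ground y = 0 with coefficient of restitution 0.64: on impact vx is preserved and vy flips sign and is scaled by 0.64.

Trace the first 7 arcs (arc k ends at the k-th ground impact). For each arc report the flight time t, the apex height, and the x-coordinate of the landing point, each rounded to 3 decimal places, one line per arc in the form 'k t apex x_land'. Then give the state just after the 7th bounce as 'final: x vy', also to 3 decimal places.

1 4.016 29.841 32.166
2 3.159 12.223 57.468
3 2.022 5.007 73.661
4 1.294 2.051 84.025
5 0.828 0.840 90.658
6 0.530 0.344 94.903
7 0.339 0.141 97.619
final: 97.619 1.064

Arc 1: start y=18.100, vy=15.170 → t=4.016, apex=29.841, x_land=32.166, impact vy=-24.184
  bounce: vy ← 0.64·24.184 = 15.478
Arc 2: start y=0.000, vy=15.478 → t=3.159, apex=12.223, x_land=57.468, impact vy=-15.478
  bounce: vy ← 0.64·15.478 = 9.906
Arc 3: start y=0.000, vy=9.906 → t=2.022, apex=5.007, x_land=73.661, impact vy=-9.906
  bounce: vy ← 0.64·9.906 = 6.340
Arc 4: start y=0.000, vy=6.340 → t=1.294, apex=2.051, x_land=84.025, impact vy=-6.340
  bounce: vy ← 0.64·6.340 = 4.057
Arc 5: start y=0.000, vy=4.057 → t=0.828, apex=0.840, x_land=90.658, impact vy=-4.057
  bounce: vy ← 0.64·4.057 = 2.597
Arc 6: start y=0.000, vy=2.597 → t=0.530, apex=0.344, x_land=94.903, impact vy=-2.597
  bounce: vy ← 0.64·2.597 = 1.662
Arc 7: start y=0.000, vy=1.662 → t=0.339, apex=0.141, x_land=97.619, impact vy=-1.662
  bounce: vy ← 0.64·1.662 = 1.064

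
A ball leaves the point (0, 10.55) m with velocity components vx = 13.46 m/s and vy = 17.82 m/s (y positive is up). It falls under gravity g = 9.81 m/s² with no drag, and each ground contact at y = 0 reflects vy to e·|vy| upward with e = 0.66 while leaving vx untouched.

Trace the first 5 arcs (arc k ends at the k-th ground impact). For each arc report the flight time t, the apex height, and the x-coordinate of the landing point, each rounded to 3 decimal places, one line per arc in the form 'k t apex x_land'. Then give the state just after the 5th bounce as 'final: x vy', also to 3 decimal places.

Arc 1: start y=10.550, vy=17.820 → t=4.151, apex=26.735, x_land=55.875, impact vy=-22.903
  bounce: vy ← 0.66·22.903 = 15.116
Arc 2: start y=0.000, vy=15.116 → t=3.082, apex=11.646, x_land=97.355, impact vy=-15.116
  bounce: vy ← 0.66·15.116 = 9.977
Arc 3: start y=0.000, vy=9.977 → t=2.034, apex=5.073, x_land=124.732, impact vy=-9.977
  bounce: vy ← 0.66·9.977 = 6.584
Arc 4: start y=0.000, vy=6.584 → t=1.342, apex=2.210, x_land=142.801, impact vy=-6.584
  bounce: vy ← 0.66·6.584 = 4.346
Arc 5: start y=0.000, vy=4.346 → t=0.886, apex=0.963, x_land=154.726, impact vy=-4.346
  bounce: vy ← 0.66·4.346 = 2.868

1 4.151 26.735 55.875
2 3.082 11.646 97.355
3 2.034 5.073 124.732
4 1.342 2.210 142.801
5 0.886 0.963 154.726
final: 154.726 2.868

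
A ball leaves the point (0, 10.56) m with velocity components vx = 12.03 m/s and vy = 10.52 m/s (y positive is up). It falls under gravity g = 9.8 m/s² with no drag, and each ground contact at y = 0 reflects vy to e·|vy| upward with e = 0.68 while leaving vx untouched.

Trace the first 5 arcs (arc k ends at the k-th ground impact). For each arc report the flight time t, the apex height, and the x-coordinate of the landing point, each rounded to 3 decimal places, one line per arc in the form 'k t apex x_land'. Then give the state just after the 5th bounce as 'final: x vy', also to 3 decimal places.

1 2.892 16.206 34.792
2 2.473 7.494 64.546
3 1.682 3.465 84.779
4 1.144 1.602 98.538
5 0.778 0.741 107.893
final: 107.893 2.591

Arc 1: start y=10.560, vy=10.520 → t=2.892, apex=16.206, x_land=34.792, impact vy=-17.823
  bounce: vy ← 0.68·17.823 = 12.119
Arc 2: start y=0.000, vy=12.119 → t=2.473, apex=7.494, x_land=64.546, impact vy=-12.119
  bounce: vy ← 0.68·12.119 = 8.241
Arc 3: start y=0.000, vy=8.241 → t=1.682, apex=3.465, x_land=84.779, impact vy=-8.241
  bounce: vy ← 0.68·8.241 = 5.604
Arc 4: start y=0.000, vy=5.604 → t=1.144, apex=1.602, x_land=98.538, impact vy=-5.604
  bounce: vy ← 0.68·5.604 = 3.811
Arc 5: start y=0.000, vy=3.811 → t=0.778, apex=0.741, x_land=107.893, impact vy=-3.811
  bounce: vy ← 0.68·3.811 = 2.591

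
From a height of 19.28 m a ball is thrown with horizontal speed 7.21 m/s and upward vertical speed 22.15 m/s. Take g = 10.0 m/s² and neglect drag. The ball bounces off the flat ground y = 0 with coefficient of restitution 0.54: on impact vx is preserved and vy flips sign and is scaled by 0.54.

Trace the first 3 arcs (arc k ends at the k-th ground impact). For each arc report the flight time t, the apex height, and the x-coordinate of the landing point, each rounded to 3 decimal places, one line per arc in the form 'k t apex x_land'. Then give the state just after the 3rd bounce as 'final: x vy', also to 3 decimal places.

1 5.175 43.811 37.313
2 3.197 12.775 60.362
3 1.726 3.725 72.809
final: 72.809 4.661

Arc 1: start y=19.280, vy=22.150 → t=5.175, apex=43.811, x_land=37.313, impact vy=-29.601
  bounce: vy ← 0.54·29.601 = 15.985
Arc 2: start y=0.000, vy=15.985 → t=3.197, apex=12.775, x_land=60.362, impact vy=-15.985
  bounce: vy ← 0.54·15.985 = 8.632
Arc 3: start y=0.000, vy=8.632 → t=1.726, apex=3.725, x_land=72.809, impact vy=-8.632
  bounce: vy ← 0.54·8.632 = 4.661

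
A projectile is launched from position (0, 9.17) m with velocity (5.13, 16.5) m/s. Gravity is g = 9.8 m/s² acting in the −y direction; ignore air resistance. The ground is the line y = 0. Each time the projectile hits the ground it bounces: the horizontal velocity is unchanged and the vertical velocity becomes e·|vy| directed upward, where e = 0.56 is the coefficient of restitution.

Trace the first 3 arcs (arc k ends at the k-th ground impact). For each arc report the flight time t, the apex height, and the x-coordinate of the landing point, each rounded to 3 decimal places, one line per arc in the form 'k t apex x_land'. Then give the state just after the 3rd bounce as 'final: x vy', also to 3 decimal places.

1 3.853 23.060 19.766
2 2.430 7.232 32.230
3 1.361 2.268 39.211
final: 39.211 3.734

Arc 1: start y=9.170, vy=16.500 → t=3.853, apex=23.060, x_land=19.766, impact vy=-21.260
  bounce: vy ← 0.56·21.260 = 11.906
Arc 2: start y=0.000, vy=11.906 → t=2.430, apex=7.232, x_land=32.230, impact vy=-11.906
  bounce: vy ← 0.56·11.906 = 6.667
Arc 3: start y=0.000, vy=6.667 → t=1.361, apex=2.268, x_land=39.211, impact vy=-6.667
  bounce: vy ← 0.56·6.667 = 3.734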